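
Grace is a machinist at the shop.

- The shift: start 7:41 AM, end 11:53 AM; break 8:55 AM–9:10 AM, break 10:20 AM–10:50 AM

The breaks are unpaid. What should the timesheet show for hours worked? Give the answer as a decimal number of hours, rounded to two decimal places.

The shift: 7:41 AM–11:53 AM = 4 h 12 min; less 45 min break → 3 h 27 min

3.45 hours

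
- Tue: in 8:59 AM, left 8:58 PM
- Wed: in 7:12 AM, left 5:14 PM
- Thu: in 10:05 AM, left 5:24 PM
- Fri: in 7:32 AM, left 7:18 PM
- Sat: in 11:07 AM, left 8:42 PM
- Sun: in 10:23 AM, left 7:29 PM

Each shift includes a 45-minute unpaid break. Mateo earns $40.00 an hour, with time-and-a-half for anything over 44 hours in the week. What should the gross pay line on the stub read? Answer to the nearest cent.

$2437.00

Tue: 8:59 AM–8:58 PM = 11 h 59 min; less 45 min break → 11 h 14 min
Wed: 7:12 AM–5:14 PM = 10 h 2 min; less 45 min break → 9 h 17 min
Thu: 10:05 AM–5:24 PM = 7 h 19 min; less 45 min break → 6 h 34 min
Fri: 7:32 AM–7:18 PM = 11 h 46 min; less 45 min break → 11 h 1 min
Sat: 11:07 AM–8:42 PM = 9 h 35 min; less 45 min break → 8 h 50 min
Sun: 10:23 AM–7:29 PM = 9 h 6 min; less 45 min break → 8 h 21 min
Total worked: 55 h 17 min = 3317 min.
Regular 44 h 0 min = 2640 min at $40.00/h; overtime 11 h 17 min = 677 min at $60.00/h.
Pay = (2640 × $40.00 + 677 × $60.00) ÷ 60 = $2437.00.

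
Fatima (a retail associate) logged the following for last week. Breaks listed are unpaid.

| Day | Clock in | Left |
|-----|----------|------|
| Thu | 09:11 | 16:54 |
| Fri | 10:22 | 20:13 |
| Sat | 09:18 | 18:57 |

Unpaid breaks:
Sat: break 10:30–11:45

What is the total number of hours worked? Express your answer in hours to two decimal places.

Thu: 09:11–16:54 = 7 h 43 min
Fri: 10:22–20:13 = 9 h 51 min
Sat: 09:18–18:57 = 9 h 39 min; less 75 min break → 8 h 24 min
Total: 7 h 43 min + 9 h 51 min + 8 h 24 min = 25 h 58 min.

25.97 hours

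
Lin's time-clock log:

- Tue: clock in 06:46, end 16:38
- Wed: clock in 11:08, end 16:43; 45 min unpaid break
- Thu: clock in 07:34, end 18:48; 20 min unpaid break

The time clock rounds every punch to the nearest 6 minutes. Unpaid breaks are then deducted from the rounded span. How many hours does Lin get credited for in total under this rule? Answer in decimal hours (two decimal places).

Tue: in 06:46→06:48, out 16:38→16:36; 9 h 48 min
Wed: in 11:08→11:06, out 16:43→16:42; 5 h 36 min − 45 min = 4 h 51 min
Thu: in 07:34→07:36, out 18:48→18:48; 11 h 12 min − 20 min = 10 h 52 min
Total credited: 25 h 31 min.

25.52 hours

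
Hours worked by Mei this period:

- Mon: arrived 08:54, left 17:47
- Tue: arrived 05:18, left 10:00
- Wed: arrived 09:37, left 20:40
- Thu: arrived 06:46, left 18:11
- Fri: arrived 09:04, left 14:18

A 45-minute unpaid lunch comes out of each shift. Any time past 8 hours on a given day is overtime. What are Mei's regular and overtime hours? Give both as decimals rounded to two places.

Mon: 08:54–17:47 = 8 h 53 min; less 45 min break → 8 h 8 min
Tue: 05:18–10:00 = 4 h 42 min; less 45 min break → 3 h 57 min
Wed: 09:37–20:40 = 11 h 3 min; less 45 min break → 10 h 18 min
Thu: 06:46–18:11 = 11 h 25 min; less 45 min break → 10 h 40 min
Fri: 09:04–14:18 = 5 h 14 min; less 45 min break → 4 h 29 min
Mon reg 8 h 0 min / OT 0 h 8 min; Tue reg 3 h 57 min / OT 0 h 0 min; Wed reg 8 h 0 min / OT 2 h 18 min; Thu reg 8 h 0 min / OT 2 h 40 min; Fri reg 4 h 29 min / OT 0 h 0 min.
Totals: regular 32 h 26 min, overtime 5 h 6 min.

Regular 32.43 hours, overtime 5.10 hours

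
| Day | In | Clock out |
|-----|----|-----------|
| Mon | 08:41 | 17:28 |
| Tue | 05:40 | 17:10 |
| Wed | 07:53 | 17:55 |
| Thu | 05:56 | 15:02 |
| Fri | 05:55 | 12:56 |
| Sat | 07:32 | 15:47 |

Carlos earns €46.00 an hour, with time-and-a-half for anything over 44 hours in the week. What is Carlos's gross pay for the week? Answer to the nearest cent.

€2761.15

Mon: 08:41–17:28 = 8 h 47 min
Tue: 05:40–17:10 = 11 h 30 min
Wed: 07:53–17:55 = 10 h 2 min
Thu: 05:56–15:02 = 9 h 6 min
Fri: 05:55–12:56 = 7 h 1 min
Sat: 07:32–15:47 = 8 h 15 min
Total worked: 54 h 41 min = 3281 min.
Regular 44 h 0 min = 2640 min at €46.00/h; overtime 10 h 41 min = 641 min at €69.00/h.
Pay = (2640 × €46.00 + 641 × €69.00) ÷ 60 = €2761.15.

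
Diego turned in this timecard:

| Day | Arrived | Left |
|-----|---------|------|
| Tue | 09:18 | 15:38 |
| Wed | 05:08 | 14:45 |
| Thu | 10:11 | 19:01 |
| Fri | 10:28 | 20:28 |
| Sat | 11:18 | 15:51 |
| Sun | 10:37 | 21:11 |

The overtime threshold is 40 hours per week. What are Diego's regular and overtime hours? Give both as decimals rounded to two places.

Tue: 09:18–15:38 = 6 h 20 min
Wed: 05:08–14:45 = 9 h 37 min
Thu: 10:11–19:01 = 8 h 50 min
Fri: 10:28–20:28 = 10 h 0 min
Sat: 11:18–15:51 = 4 h 33 min
Sun: 10:37–21:11 = 10 h 34 min
Total worked: 49 h 54 min = 49.90 h.
Threshold 40 h → overtime 9 h 54 min, regular 40 h 0 min.

Regular 40.00 hours, overtime 9.90 hours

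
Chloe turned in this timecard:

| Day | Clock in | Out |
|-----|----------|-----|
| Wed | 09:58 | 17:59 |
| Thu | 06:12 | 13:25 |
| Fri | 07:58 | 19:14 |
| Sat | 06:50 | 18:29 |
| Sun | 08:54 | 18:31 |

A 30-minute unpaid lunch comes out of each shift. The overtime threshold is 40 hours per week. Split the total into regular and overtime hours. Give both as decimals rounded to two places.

Regular 40.00 hours, overtime 5.27 hours

Wed: 09:58–17:59 = 8 h 1 min; less 30 min break → 7 h 31 min
Thu: 06:12–13:25 = 7 h 13 min; less 30 min break → 6 h 43 min
Fri: 07:58–19:14 = 11 h 16 min; less 30 min break → 10 h 46 min
Sat: 06:50–18:29 = 11 h 39 min; less 30 min break → 11 h 9 min
Sun: 08:54–18:31 = 9 h 37 min; less 30 min break → 9 h 7 min
Total worked: 45 h 16 min = 45.27 h.
Threshold 40 h → overtime 5 h 16 min, regular 40 h 0 min.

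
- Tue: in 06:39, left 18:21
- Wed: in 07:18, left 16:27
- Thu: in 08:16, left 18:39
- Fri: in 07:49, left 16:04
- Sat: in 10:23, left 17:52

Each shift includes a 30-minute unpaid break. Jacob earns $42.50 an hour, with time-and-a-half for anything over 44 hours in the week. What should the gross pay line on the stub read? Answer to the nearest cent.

$1899.75

Tue: 06:39–18:21 = 11 h 42 min; less 30 min break → 11 h 12 min
Wed: 07:18–16:27 = 9 h 9 min; less 30 min break → 8 h 39 min
Thu: 08:16–18:39 = 10 h 23 min; less 30 min break → 9 h 53 min
Fri: 07:49–16:04 = 8 h 15 min; less 30 min break → 7 h 45 min
Sat: 10:23–17:52 = 7 h 29 min; less 30 min break → 6 h 59 min
Total worked: 44 h 28 min = 2668 min.
Regular 44 h 0 min = 2640 min at $42.50/h; overtime 0 h 28 min = 28 min at $63.75/h.
Pay = (2640 × $42.50 + 28 × $63.75) ÷ 60 = $1899.75.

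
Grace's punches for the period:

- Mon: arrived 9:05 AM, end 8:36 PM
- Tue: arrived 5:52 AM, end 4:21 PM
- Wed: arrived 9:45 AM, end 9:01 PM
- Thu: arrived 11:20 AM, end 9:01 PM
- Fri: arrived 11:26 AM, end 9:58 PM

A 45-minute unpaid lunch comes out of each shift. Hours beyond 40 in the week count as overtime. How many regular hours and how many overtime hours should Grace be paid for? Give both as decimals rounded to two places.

Regular 40.00 hours, overtime 9.73 hours

Mon: 9:05 AM–8:36 PM = 11 h 31 min; less 45 min break → 10 h 46 min
Tue: 5:52 AM–4:21 PM = 10 h 29 min; less 45 min break → 9 h 44 min
Wed: 9:45 AM–9:01 PM = 11 h 16 min; less 45 min break → 10 h 31 min
Thu: 11:20 AM–9:01 PM = 9 h 41 min; less 45 min break → 8 h 56 min
Fri: 11:26 AM–9:58 PM = 10 h 32 min; less 45 min break → 9 h 47 min
Total worked: 49 h 44 min = 49.73 h.
Threshold 40 h → overtime 9 h 44 min, regular 40 h 0 min.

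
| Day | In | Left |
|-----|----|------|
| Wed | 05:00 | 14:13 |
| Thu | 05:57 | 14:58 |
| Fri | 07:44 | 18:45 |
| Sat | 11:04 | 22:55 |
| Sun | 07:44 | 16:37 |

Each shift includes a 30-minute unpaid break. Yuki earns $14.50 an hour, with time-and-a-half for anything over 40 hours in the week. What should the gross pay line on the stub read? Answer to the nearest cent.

$742.76

Wed: 05:00–14:13 = 9 h 13 min; less 30 min break → 8 h 43 min
Thu: 05:57–14:58 = 9 h 1 min; less 30 min break → 8 h 31 min
Fri: 07:44–18:45 = 11 h 1 min; less 30 min break → 10 h 31 min
Sat: 11:04–22:55 = 11 h 51 min; less 30 min break → 11 h 21 min
Sun: 07:44–16:37 = 8 h 53 min; less 30 min break → 8 h 23 min
Total worked: 47 h 29 min = 2849 min.
Regular 40 h 0 min = 2400 min at $14.50/h; overtime 7 h 29 min = 449 min at $21.75/h.
Pay = (2400 × $14.50 + 449 × $21.75) ÷ 60 = $742.76.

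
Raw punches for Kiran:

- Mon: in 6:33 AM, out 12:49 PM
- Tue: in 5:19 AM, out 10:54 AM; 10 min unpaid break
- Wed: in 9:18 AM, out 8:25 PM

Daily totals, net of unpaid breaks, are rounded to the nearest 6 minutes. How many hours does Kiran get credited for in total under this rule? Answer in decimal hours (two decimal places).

Mon: 6:33 AM–12:49 PM = 6 h 16 min → rounds to 6 h 18 min
Tue: 5:19 AM–10:54 AM = 5 h 35 min − 10 min = 5 h 25 min → rounds to 5 h 24 min
Wed: 9:18 AM–8:25 PM = 11 h 7 min → rounds to 11 h 6 min
Total credited: 22 h 48 min.

22.80 hours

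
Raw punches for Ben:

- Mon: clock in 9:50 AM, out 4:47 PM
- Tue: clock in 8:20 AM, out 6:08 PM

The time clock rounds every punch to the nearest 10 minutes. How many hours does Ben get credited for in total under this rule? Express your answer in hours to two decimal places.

16.83 hours

Mon: in 9:50 AM→9:50 AM, out 4:47 PM→4:50 PM; 7 h 0 min
Tue: in 8:20 AM→8:20 AM, out 6:08 PM→6:10 PM; 9 h 50 min
Total credited: 16 h 50 min.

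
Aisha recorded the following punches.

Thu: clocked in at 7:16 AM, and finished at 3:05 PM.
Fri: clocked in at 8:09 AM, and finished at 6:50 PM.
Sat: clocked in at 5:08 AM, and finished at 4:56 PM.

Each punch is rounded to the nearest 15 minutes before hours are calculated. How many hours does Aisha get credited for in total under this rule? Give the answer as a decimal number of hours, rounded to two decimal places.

30.00 hours

Thu: in 7:16 AM→7:15 AM, out 3:05 PM→3:00 PM; 7 h 45 min
Fri: in 8:09 AM→8:15 AM, out 6:50 PM→6:45 PM; 10 h 30 min
Sat: in 5:08 AM→5:15 AM, out 4:56 PM→5:00 PM; 11 h 45 min
Total credited: 30 h 0 min.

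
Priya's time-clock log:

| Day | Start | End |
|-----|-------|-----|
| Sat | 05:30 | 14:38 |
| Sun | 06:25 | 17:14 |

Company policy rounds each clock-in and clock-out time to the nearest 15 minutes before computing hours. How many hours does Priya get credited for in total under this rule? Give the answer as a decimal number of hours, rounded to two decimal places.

20.00 hours

Sat: in 05:30→05:30, out 14:38→14:45; 9 h 15 min
Sun: in 06:25→06:30, out 17:14→17:15; 10 h 45 min
Total credited: 20 h 0 min.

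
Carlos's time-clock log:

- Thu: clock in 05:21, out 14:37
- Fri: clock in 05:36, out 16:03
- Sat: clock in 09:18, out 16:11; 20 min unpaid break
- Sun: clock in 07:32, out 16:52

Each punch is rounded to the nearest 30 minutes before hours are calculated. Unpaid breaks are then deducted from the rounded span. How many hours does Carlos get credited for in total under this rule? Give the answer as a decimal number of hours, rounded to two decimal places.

35.17 hours

Thu: in 05:21→05:30, out 14:37→14:30; 9 h 0 min
Fri: in 05:36→05:30, out 16:03→16:00; 10 h 30 min
Sat: in 09:18→09:30, out 16:11→16:00; 6 h 30 min − 20 min = 6 h 10 min
Sun: in 07:32→07:30, out 16:52→17:00; 9 h 30 min
Total credited: 35 h 10 min.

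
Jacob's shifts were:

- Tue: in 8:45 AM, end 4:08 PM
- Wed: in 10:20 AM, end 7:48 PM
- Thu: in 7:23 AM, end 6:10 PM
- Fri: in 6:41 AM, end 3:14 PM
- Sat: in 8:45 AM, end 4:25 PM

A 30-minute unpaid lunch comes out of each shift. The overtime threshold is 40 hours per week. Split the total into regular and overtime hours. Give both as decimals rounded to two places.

Tue: 8:45 AM–4:08 PM = 7 h 23 min; less 30 min break → 6 h 53 min
Wed: 10:20 AM–7:48 PM = 9 h 28 min; less 30 min break → 8 h 58 min
Thu: 7:23 AM–6:10 PM = 10 h 47 min; less 30 min break → 10 h 17 min
Fri: 6:41 AM–3:14 PM = 8 h 33 min; less 30 min break → 8 h 3 min
Sat: 8:45 AM–4:25 PM = 7 h 40 min; less 30 min break → 7 h 10 min
Total worked: 41 h 21 min = 41.35 h.
Threshold 40 h → overtime 1 h 21 min, regular 40 h 0 min.

Regular 40.00 hours, overtime 1.35 hours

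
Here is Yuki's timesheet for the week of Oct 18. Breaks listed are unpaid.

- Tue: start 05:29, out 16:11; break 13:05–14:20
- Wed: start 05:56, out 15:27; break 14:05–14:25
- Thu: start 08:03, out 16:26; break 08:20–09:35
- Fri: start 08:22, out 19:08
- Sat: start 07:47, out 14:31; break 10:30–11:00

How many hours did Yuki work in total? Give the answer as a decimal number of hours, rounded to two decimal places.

42.77 hours

Tue: 05:29–16:11 = 10 h 42 min; less 75 min break → 9 h 27 min
Wed: 05:56–15:27 = 9 h 31 min; less 20 min break → 9 h 11 min
Thu: 08:03–16:26 = 8 h 23 min; less 75 min break → 7 h 8 min
Fri: 08:22–19:08 = 10 h 46 min
Sat: 07:47–14:31 = 6 h 44 min; less 30 min break → 6 h 14 min
Total: 9 h 27 min + 9 h 11 min + 7 h 8 min + 10 h 46 min + 6 h 14 min = 42 h 46 min.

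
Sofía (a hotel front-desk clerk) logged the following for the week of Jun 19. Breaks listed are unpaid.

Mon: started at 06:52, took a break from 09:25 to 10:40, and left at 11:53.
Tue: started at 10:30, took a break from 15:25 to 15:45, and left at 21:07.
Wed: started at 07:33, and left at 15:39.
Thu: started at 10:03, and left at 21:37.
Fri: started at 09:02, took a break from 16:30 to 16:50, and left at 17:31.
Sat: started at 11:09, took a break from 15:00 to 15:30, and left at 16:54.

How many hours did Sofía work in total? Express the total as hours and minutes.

Mon: 06:52–11:53 = 5 h 1 min; less 75 min break → 3 h 46 min
Tue: 10:30–21:07 = 10 h 37 min; less 20 min break → 10 h 17 min
Wed: 07:33–15:39 = 8 h 6 min
Thu: 10:03–21:37 = 11 h 34 min
Fri: 09:02–17:31 = 8 h 29 min; less 20 min break → 8 h 9 min
Sat: 11:09–16:54 = 5 h 45 min; less 30 min break → 5 h 15 min
Total: 3 h 46 min + 10 h 17 min + 8 h 6 min + 11 h 34 min + 8 h 9 min + 5 h 15 min = 47 h 7 min.

47 h 7 min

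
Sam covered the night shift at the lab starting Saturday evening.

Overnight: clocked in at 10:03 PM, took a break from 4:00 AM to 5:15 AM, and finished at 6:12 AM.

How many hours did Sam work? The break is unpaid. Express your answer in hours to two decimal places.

Overnight: 10:03 PM → midnight = 1 h 57 min; midnight → 6:12 AM = 6 h 12 min; span 8 h 9 min; less 75 min break → 6 h 54 min

6.90 hours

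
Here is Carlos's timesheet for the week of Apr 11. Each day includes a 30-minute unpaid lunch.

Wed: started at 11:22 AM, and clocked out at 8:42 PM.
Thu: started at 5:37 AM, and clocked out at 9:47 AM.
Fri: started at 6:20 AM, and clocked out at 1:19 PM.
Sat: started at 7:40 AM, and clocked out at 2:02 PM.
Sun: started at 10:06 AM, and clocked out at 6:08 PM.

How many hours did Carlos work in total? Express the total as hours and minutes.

32 h 23 min

Wed: 11:22 AM–8:42 PM = 9 h 20 min; less 30 min break → 8 h 50 min
Thu: 5:37 AM–9:47 AM = 4 h 10 min; less 30 min break → 3 h 40 min
Fri: 6:20 AM–1:19 PM = 6 h 59 min; less 30 min break → 6 h 29 min
Sat: 7:40 AM–2:02 PM = 6 h 22 min; less 30 min break → 5 h 52 min
Sun: 10:06 AM–6:08 PM = 8 h 2 min; less 30 min break → 7 h 32 min
Total: 8 h 50 min + 3 h 40 min + 6 h 29 min + 5 h 52 min + 7 h 32 min = 32 h 23 min.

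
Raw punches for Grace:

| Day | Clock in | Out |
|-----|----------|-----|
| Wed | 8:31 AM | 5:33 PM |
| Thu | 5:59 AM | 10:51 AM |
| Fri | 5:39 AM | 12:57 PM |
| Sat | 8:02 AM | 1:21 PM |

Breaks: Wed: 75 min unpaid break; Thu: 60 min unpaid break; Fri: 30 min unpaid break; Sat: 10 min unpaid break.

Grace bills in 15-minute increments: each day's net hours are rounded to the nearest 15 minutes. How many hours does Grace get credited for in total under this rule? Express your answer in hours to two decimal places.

23.50 hours

Wed: 8:31 AM–5:33 PM = 9 h 2 min − 75 min = 7 h 47 min → rounds to 7 h 45 min
Thu: 5:59 AM–10:51 AM = 4 h 52 min − 60 min = 3 h 52 min → rounds to 3 h 45 min
Fri: 5:39 AM–12:57 PM = 7 h 18 min − 30 min = 6 h 48 min → rounds to 6 h 45 min
Sat: 8:02 AM–1:21 PM = 5 h 19 min − 10 min = 5 h 9 min → rounds to 5 h 15 min
Total credited: 23 h 30 min.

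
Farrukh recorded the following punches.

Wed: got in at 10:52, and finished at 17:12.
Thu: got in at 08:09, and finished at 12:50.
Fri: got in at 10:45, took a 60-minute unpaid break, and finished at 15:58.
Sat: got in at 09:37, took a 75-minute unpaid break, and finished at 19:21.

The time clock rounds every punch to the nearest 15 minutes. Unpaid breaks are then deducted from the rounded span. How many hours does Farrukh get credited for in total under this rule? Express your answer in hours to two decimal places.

23.75 hours

Wed: in 10:52→10:45, out 17:12→17:15; 6 h 30 min
Thu: in 08:09→08:15, out 12:50→12:45; 4 h 30 min
Fri: in 10:45→10:45, out 15:58→16:00; 5 h 15 min − 60 min = 4 h 15 min
Sat: in 09:37→09:30, out 19:21→19:15; 9 h 45 min − 75 min = 8 h 30 min
Total credited: 23 h 45 min.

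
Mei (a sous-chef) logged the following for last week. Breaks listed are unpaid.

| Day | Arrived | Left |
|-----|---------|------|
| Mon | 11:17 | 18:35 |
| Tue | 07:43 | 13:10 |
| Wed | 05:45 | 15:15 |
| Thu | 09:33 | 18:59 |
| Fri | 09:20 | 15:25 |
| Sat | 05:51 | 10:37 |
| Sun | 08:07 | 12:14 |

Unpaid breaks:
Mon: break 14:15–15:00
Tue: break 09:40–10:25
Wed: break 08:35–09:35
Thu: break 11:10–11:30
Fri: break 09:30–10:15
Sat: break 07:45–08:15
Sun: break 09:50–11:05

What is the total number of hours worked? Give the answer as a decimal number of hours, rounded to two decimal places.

41.32 hours

Mon: 11:17–18:35 = 7 h 18 min; less 45 min break → 6 h 33 min
Tue: 07:43–13:10 = 5 h 27 min; less 45 min break → 4 h 42 min
Wed: 05:45–15:15 = 9 h 30 min; less 60 min break → 8 h 30 min
Thu: 09:33–18:59 = 9 h 26 min; less 20 min break → 9 h 6 min
Fri: 09:20–15:25 = 6 h 5 min; less 45 min break → 5 h 20 min
Sat: 05:51–10:37 = 4 h 46 min; less 30 min break → 4 h 16 min
Sun: 08:07–12:14 = 4 h 7 min; less 75 min break → 2 h 52 min
Total: 6 h 33 min + 4 h 42 min + 8 h 30 min + 9 h 6 min + 5 h 20 min + 4 h 16 min + 2 h 52 min = 41 h 19 min.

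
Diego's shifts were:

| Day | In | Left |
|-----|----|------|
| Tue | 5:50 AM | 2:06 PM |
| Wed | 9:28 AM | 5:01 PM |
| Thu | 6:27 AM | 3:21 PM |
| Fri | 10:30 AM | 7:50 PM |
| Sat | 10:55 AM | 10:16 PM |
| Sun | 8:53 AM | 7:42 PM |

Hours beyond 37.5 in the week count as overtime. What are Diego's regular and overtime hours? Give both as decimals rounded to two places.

Tue: 5:50 AM–2:06 PM = 8 h 16 min
Wed: 9:28 AM–5:01 PM = 7 h 33 min
Thu: 6:27 AM–3:21 PM = 8 h 54 min
Fri: 10:30 AM–7:50 PM = 9 h 20 min
Sat: 10:55 AM–10:16 PM = 11 h 21 min
Sun: 8:53 AM–7:42 PM = 10 h 49 min
Total worked: 56 h 13 min = 56.22 h.
Threshold 37.5 h → overtime 18 h 43 min, regular 37 h 30 min.

Regular 37.50 hours, overtime 18.72 hours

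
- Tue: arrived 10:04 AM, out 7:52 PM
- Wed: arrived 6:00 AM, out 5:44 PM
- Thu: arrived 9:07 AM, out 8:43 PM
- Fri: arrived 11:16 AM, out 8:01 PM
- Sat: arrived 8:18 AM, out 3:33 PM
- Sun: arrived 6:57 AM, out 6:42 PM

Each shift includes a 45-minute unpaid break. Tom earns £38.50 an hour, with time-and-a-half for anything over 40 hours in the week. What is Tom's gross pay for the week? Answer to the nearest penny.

Tue: 10:04 AM–7:52 PM = 9 h 48 min; less 45 min break → 9 h 3 min
Wed: 6:00 AM–5:44 PM = 11 h 44 min; less 45 min break → 10 h 59 min
Thu: 9:07 AM–8:43 PM = 11 h 36 min; less 45 min break → 10 h 51 min
Fri: 11:16 AM–8:01 PM = 8 h 45 min; less 45 min break → 8 h 0 min
Sat: 8:18 AM–3:33 PM = 7 h 15 min; less 45 min break → 6 h 30 min
Sun: 6:57 AM–6:42 PM = 11 h 45 min; less 45 min break → 11 h 0 min
Total worked: 56 h 23 min = 3383 min.
Regular 40 h 0 min = 2400 min at £38.50/h; overtime 16 h 23 min = 983 min at £57.75/h.
Pay = (2400 × £38.50 + 983 × £57.75) ÷ 60 = £2486.14.

£2486.14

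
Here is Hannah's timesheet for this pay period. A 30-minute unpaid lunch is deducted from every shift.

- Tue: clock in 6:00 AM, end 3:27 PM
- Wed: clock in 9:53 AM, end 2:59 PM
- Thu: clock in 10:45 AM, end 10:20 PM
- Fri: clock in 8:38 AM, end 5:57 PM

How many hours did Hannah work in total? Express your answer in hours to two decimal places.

Tue: 6:00 AM–3:27 PM = 9 h 27 min; less 30 min break → 8 h 57 min
Wed: 9:53 AM–2:59 PM = 5 h 6 min; less 30 min break → 4 h 36 min
Thu: 10:45 AM–10:20 PM = 11 h 35 min; less 30 min break → 11 h 5 min
Fri: 8:38 AM–5:57 PM = 9 h 19 min; less 30 min break → 8 h 49 min
Total: 8 h 57 min + 4 h 36 min + 11 h 5 min + 8 h 49 min = 33 h 27 min.

33.45 hours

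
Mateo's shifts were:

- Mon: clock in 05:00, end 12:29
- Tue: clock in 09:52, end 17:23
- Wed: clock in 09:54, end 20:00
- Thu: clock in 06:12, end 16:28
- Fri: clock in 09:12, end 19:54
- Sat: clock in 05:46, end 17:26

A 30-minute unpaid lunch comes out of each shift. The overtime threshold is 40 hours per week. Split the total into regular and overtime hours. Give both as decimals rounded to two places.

Regular 40.00 hours, overtime 14.73 hours

Mon: 05:00–12:29 = 7 h 29 min; less 30 min break → 6 h 59 min
Tue: 09:52–17:23 = 7 h 31 min; less 30 min break → 7 h 1 min
Wed: 09:54–20:00 = 10 h 6 min; less 30 min break → 9 h 36 min
Thu: 06:12–16:28 = 10 h 16 min; less 30 min break → 9 h 46 min
Fri: 09:12–19:54 = 10 h 42 min; less 30 min break → 10 h 12 min
Sat: 05:46–17:26 = 11 h 40 min; less 30 min break → 11 h 10 min
Total worked: 54 h 44 min = 54.73 h.
Threshold 40 h → overtime 14 h 44 min, regular 40 h 0 min.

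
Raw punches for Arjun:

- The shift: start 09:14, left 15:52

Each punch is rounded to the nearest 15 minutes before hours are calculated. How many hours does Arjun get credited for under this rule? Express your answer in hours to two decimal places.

The shift: in 09:14→09:15, out 15:52→15:45; 6 h 30 min

6.50 hours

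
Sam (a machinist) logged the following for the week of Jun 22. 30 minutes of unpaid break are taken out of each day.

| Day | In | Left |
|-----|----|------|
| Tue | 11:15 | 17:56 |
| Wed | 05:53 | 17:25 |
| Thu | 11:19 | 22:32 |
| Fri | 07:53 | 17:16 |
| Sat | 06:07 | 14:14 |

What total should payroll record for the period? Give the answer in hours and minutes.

44 h 26 min

Tue: 11:15–17:56 = 6 h 41 min; less 30 min break → 6 h 11 min
Wed: 05:53–17:25 = 11 h 32 min; less 30 min break → 11 h 2 min
Thu: 11:19–22:32 = 11 h 13 min; less 30 min break → 10 h 43 min
Fri: 07:53–17:16 = 9 h 23 min; less 30 min break → 8 h 53 min
Sat: 06:07–14:14 = 8 h 7 min; less 30 min break → 7 h 37 min
Total: 6 h 11 min + 11 h 2 min + 10 h 43 min + 8 h 53 min + 7 h 37 min = 44 h 26 min.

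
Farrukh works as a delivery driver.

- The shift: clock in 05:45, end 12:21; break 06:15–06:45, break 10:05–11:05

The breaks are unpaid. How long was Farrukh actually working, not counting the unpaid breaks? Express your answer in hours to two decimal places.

The shift: 05:45–12:21 = 6 h 36 min; less 90 min break → 5 h 6 min

5.10 hours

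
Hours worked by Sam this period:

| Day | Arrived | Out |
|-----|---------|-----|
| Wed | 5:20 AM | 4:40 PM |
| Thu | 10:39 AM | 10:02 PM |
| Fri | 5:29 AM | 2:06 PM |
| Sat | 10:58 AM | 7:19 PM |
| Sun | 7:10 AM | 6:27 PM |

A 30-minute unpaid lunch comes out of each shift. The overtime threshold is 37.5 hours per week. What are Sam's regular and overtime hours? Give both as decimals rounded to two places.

Regular 37.50 hours, overtime 10.97 hours

Wed: 5:20 AM–4:40 PM = 11 h 20 min; less 30 min break → 10 h 50 min
Thu: 10:39 AM–10:02 PM = 11 h 23 min; less 30 min break → 10 h 53 min
Fri: 5:29 AM–2:06 PM = 8 h 37 min; less 30 min break → 8 h 7 min
Sat: 10:58 AM–7:19 PM = 8 h 21 min; less 30 min break → 7 h 51 min
Sun: 7:10 AM–6:27 PM = 11 h 17 min; less 30 min break → 10 h 47 min
Total worked: 48 h 28 min = 48.47 h.
Threshold 37.5 h → overtime 10 h 58 min, regular 37 h 30 min.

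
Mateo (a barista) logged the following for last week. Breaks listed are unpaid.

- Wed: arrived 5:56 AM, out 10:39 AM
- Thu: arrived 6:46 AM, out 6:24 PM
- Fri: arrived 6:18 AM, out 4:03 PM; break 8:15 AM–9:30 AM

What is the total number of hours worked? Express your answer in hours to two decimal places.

Wed: 5:56 AM–10:39 AM = 4 h 43 min
Thu: 6:46 AM–6:24 PM = 11 h 38 min
Fri: 6:18 AM–4:03 PM = 9 h 45 min; less 75 min break → 8 h 30 min
Total: 4 h 43 min + 11 h 38 min + 8 h 30 min = 24 h 51 min.

24.85 hours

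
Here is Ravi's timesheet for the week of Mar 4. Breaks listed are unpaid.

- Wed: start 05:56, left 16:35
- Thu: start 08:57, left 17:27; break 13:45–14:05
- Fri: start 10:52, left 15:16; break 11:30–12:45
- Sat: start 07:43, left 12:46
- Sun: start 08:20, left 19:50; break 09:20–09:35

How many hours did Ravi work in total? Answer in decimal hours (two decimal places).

Wed: 05:56–16:35 = 10 h 39 min
Thu: 08:57–17:27 = 8 h 30 min; less 20 min break → 8 h 10 min
Fri: 10:52–15:16 = 4 h 24 min; less 75 min break → 3 h 9 min
Sat: 07:43–12:46 = 5 h 3 min
Sun: 08:20–19:50 = 11 h 30 min; less 15 min break → 11 h 15 min
Total: 10 h 39 min + 8 h 10 min + 3 h 9 min + 5 h 3 min + 11 h 15 min = 38 h 16 min.

38.27 hours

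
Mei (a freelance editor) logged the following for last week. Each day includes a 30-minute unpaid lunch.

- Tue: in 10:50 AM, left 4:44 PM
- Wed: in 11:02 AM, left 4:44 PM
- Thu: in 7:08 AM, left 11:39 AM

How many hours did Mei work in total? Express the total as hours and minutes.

Tue: 10:50 AM–4:44 PM = 5 h 54 min; less 30 min break → 5 h 24 min
Wed: 11:02 AM–4:44 PM = 5 h 42 min; less 30 min break → 5 h 12 min
Thu: 7:08 AM–11:39 AM = 4 h 31 min; less 30 min break → 4 h 1 min
Total: 5 h 24 min + 5 h 12 min + 4 h 1 min = 14 h 37 min.

14 h 37 min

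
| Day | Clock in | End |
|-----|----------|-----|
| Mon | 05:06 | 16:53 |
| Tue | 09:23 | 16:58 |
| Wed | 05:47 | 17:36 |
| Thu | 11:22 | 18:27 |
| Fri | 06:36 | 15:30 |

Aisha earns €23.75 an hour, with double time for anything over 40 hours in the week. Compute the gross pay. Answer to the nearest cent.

Mon: 05:06–16:53 = 11 h 47 min
Tue: 09:23–16:58 = 7 h 35 min
Wed: 05:47–17:36 = 11 h 49 min
Thu: 11:22–18:27 = 7 h 5 min
Fri: 06:36–15:30 = 8 h 54 min
Total worked: 47 h 10 min = 2830 min.
Regular 40 h 0 min = 2400 min at €23.75/h; overtime 7 h 10 min = 430 min at €47.50/h.
Pay = (2400 × €23.75 + 430 × €47.50) ÷ 60 = €1290.42.

€1290.42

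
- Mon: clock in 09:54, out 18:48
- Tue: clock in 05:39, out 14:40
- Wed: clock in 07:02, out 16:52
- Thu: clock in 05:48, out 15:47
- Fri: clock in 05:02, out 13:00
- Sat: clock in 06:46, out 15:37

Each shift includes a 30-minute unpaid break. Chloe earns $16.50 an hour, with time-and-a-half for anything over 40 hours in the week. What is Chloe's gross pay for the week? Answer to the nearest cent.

$945.86

Mon: 09:54–18:48 = 8 h 54 min; less 30 min break → 8 h 24 min
Tue: 05:39–14:40 = 9 h 1 min; less 30 min break → 8 h 31 min
Wed: 07:02–16:52 = 9 h 50 min; less 30 min break → 9 h 20 min
Thu: 05:48–15:47 = 9 h 59 min; less 30 min break → 9 h 29 min
Fri: 05:02–13:00 = 7 h 58 min; less 30 min break → 7 h 28 min
Sat: 06:46–15:37 = 8 h 51 min; less 30 min break → 8 h 21 min
Total worked: 51 h 33 min = 3093 min.
Regular 40 h 0 min = 2400 min at $16.50/h; overtime 11 h 33 min = 693 min at $24.75/h.
Pay = (2400 × $16.50 + 693 × $24.75) ÷ 60 = $945.86.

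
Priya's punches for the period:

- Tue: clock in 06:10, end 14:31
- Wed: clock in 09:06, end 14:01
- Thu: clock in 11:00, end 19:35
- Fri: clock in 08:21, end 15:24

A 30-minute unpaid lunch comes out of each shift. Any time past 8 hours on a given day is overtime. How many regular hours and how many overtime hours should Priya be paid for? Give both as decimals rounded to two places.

Tue: 06:10–14:31 = 8 h 21 min; less 30 min break → 7 h 51 min
Wed: 09:06–14:01 = 4 h 55 min; less 30 min break → 4 h 25 min
Thu: 11:00–19:35 = 8 h 35 min; less 30 min break → 8 h 5 min
Fri: 08:21–15:24 = 7 h 3 min; less 30 min break → 6 h 33 min
Tue reg 7 h 51 min / OT 0 h 0 min; Wed reg 4 h 25 min / OT 0 h 0 min; Thu reg 8 h 0 min / OT 0 h 5 min; Fri reg 6 h 33 min / OT 0 h 0 min.
Totals: regular 26 h 49 min, overtime 0 h 5 min.

Regular 26.82 hours, overtime 0.08 hours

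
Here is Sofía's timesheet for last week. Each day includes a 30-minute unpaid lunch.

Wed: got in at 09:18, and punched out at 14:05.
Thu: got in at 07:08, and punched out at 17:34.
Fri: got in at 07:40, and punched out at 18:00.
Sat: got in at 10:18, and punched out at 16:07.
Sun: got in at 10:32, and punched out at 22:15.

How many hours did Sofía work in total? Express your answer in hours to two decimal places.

Wed: 09:18–14:05 = 4 h 47 min; less 30 min break → 4 h 17 min
Thu: 07:08–17:34 = 10 h 26 min; less 30 min break → 9 h 56 min
Fri: 07:40–18:00 = 10 h 20 min; less 30 min break → 9 h 50 min
Sat: 10:18–16:07 = 5 h 49 min; less 30 min break → 5 h 19 min
Sun: 10:32–22:15 = 11 h 43 min; less 30 min break → 11 h 13 min
Total: 4 h 17 min + 9 h 56 min + 9 h 50 min + 5 h 19 min + 11 h 13 min = 40 h 35 min.

40.58 hours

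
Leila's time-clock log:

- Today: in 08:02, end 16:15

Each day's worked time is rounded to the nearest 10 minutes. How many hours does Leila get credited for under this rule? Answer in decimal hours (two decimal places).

Today: 08:02–16:15 = 8 h 13 min → rounds to 8 h 10 min

8.17 hours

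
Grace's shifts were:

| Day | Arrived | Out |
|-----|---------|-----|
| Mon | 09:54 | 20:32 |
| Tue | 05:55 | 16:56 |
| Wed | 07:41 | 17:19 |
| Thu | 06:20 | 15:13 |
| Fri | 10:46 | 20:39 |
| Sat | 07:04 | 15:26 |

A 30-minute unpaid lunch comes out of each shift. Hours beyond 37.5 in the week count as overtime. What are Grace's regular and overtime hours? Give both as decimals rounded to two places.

Regular 37.50 hours, overtime 17.92 hours

Mon: 09:54–20:32 = 10 h 38 min; less 30 min break → 10 h 8 min
Tue: 05:55–16:56 = 11 h 1 min; less 30 min break → 10 h 31 min
Wed: 07:41–17:19 = 9 h 38 min; less 30 min break → 9 h 8 min
Thu: 06:20–15:13 = 8 h 53 min; less 30 min break → 8 h 23 min
Fri: 10:46–20:39 = 9 h 53 min; less 30 min break → 9 h 23 min
Sat: 07:04–15:26 = 8 h 22 min; less 30 min break → 7 h 52 min
Total worked: 55 h 25 min = 55.42 h.
Threshold 37.5 h → overtime 17 h 55 min, regular 37 h 30 min.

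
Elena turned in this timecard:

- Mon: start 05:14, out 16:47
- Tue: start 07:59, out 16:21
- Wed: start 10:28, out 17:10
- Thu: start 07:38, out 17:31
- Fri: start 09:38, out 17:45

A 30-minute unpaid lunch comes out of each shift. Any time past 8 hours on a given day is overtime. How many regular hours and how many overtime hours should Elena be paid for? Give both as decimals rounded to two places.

Regular 37.68 hours, overtime 4.43 hours

Mon: 05:14–16:47 = 11 h 33 min; less 30 min break → 11 h 3 min
Tue: 07:59–16:21 = 8 h 22 min; less 30 min break → 7 h 52 min
Wed: 10:28–17:10 = 6 h 42 min; less 30 min break → 6 h 12 min
Thu: 07:38–17:31 = 9 h 53 min; less 30 min break → 9 h 23 min
Fri: 09:38–17:45 = 8 h 7 min; less 30 min break → 7 h 37 min
Mon reg 8 h 0 min / OT 3 h 3 min; Tue reg 7 h 52 min / OT 0 h 0 min; Wed reg 6 h 12 min / OT 0 h 0 min; Thu reg 8 h 0 min / OT 1 h 23 min; Fri reg 7 h 37 min / OT 0 h 0 min.
Totals: regular 37 h 41 min, overtime 4 h 26 min.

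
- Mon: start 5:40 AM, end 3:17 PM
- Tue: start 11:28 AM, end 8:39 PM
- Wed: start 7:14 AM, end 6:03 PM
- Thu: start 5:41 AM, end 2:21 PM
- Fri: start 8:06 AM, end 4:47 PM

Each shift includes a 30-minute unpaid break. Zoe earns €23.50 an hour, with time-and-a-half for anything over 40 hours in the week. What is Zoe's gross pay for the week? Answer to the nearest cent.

Mon: 5:40 AM–3:17 PM = 9 h 37 min; less 30 min break → 9 h 7 min
Tue: 11:28 AM–8:39 PM = 9 h 11 min; less 30 min break → 8 h 41 min
Wed: 7:14 AM–6:03 PM = 10 h 49 min; less 30 min break → 10 h 19 min
Thu: 5:41 AM–2:21 PM = 8 h 40 min; less 30 min break → 8 h 10 min
Fri: 8:06 AM–4:47 PM = 8 h 41 min; less 30 min break → 8 h 11 min
Total worked: 44 h 28 min = 2668 min.
Regular 40 h 0 min = 2400 min at €23.50/h; overtime 4 h 28 min = 268 min at €35.25/h.
Pay = (2400 × €23.50 + 268 × €35.25) ÷ 60 = €1097.45.

€1097.45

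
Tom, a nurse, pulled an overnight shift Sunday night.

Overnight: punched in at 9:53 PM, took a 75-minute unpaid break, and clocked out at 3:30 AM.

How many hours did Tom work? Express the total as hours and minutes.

Overnight: 9:53 PM → midnight = 2 h 7 min; midnight → 3:30 AM = 3 h 30 min; span 5 h 37 min; less 75 min break → 4 h 22 min

4 h 22 min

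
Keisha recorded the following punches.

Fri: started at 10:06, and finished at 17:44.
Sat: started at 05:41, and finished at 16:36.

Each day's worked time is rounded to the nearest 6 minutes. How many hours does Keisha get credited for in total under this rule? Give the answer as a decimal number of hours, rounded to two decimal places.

Fri: 10:06–17:44 = 7 h 38 min → rounds to 7 h 36 min
Sat: 05:41–16:36 = 10 h 55 min → rounds to 10 h 54 min
Total credited: 18 h 30 min.

18.50 hours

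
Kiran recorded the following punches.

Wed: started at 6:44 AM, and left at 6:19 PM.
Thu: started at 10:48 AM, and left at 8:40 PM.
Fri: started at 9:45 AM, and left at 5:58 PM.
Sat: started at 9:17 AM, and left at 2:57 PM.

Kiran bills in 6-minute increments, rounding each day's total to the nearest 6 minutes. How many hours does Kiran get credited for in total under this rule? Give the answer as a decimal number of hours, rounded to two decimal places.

Wed: 6:44 AM–6:19 PM = 11 h 35 min → rounds to 11 h 36 min
Thu: 10:48 AM–8:40 PM = 9 h 52 min → rounds to 9 h 54 min
Fri: 9:45 AM–5:58 PM = 8 h 13 min → rounds to 8 h 12 min
Sat: 9:17 AM–2:57 PM = 5 h 40 min → rounds to 5 h 42 min
Total credited: 35 h 24 min.

35.40 hours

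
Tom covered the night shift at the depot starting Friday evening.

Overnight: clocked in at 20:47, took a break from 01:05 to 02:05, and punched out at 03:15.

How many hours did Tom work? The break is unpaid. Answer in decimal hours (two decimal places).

Overnight: 20:47 → midnight = 3 h 13 min; midnight → 03:15 = 3 h 15 min; span 6 h 28 min; less 60 min break → 5 h 28 min

5.47 hours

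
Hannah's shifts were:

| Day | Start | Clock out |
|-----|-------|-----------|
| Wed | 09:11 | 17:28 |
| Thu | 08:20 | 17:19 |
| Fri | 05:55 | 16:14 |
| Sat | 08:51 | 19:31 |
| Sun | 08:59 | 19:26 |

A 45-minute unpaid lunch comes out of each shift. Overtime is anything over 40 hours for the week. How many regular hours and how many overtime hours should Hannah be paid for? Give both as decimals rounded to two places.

Regular 40.00 hours, overtime 4.95 hours

Wed: 09:11–17:28 = 8 h 17 min; less 45 min break → 7 h 32 min
Thu: 08:20–17:19 = 8 h 59 min; less 45 min break → 8 h 14 min
Fri: 05:55–16:14 = 10 h 19 min; less 45 min break → 9 h 34 min
Sat: 08:51–19:31 = 10 h 40 min; less 45 min break → 9 h 55 min
Sun: 08:59–19:26 = 10 h 27 min; less 45 min break → 9 h 42 min
Total worked: 44 h 57 min = 44.95 h.
Threshold 40 h → overtime 4 h 57 min, regular 40 h 0 min.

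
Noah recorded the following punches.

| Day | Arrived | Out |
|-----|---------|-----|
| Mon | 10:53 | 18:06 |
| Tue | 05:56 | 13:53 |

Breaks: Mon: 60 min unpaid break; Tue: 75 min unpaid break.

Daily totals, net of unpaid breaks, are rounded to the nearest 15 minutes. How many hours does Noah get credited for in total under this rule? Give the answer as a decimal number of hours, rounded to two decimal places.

Mon: 10:53–18:06 = 7 h 13 min − 60 min = 6 h 13 min → rounds to 6 h 15 min
Tue: 05:56–13:53 = 7 h 57 min − 75 min = 6 h 42 min → rounds to 6 h 45 min
Total credited: 13 h 0 min.

13.00 hours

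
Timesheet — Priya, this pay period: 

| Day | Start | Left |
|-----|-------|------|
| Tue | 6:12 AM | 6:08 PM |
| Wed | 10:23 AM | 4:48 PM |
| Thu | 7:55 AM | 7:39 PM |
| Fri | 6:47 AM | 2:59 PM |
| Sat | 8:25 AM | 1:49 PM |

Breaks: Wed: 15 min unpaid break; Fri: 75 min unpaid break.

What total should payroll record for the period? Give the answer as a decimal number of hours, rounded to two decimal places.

Tue: 6:12 AM–6:08 PM = 11 h 56 min
Wed: 10:23 AM–4:48 PM = 6 h 25 min; less 15 min break → 6 h 10 min
Thu: 7:55 AM–7:39 PM = 11 h 44 min
Fri: 6:47 AM–2:59 PM = 8 h 12 min; less 75 min break → 6 h 57 min
Sat: 8:25 AM–1:49 PM = 5 h 24 min
Total: 11 h 56 min + 6 h 10 min + 11 h 44 min + 6 h 57 min + 5 h 24 min = 42 h 11 min.

42.18 hours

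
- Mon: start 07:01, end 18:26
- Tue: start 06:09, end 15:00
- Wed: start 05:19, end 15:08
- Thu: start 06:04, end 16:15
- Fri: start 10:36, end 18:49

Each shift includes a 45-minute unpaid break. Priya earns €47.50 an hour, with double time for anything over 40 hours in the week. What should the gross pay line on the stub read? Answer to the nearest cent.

€2349.67

Mon: 07:01–18:26 = 11 h 25 min; less 45 min break → 10 h 40 min
Tue: 06:09–15:00 = 8 h 51 min; less 45 min break → 8 h 6 min
Wed: 05:19–15:08 = 9 h 49 min; less 45 min break → 9 h 4 min
Thu: 06:04–16:15 = 10 h 11 min; less 45 min break → 9 h 26 min
Fri: 10:36–18:49 = 8 h 13 min; less 45 min break → 7 h 28 min
Total worked: 44 h 44 min = 2684 min.
Regular 40 h 0 min = 2400 min at €47.50/h; overtime 4 h 44 min = 284 min at €95.00/h.
Pay = (2400 × €47.50 + 284 × €95.00) ÷ 60 = €2349.67.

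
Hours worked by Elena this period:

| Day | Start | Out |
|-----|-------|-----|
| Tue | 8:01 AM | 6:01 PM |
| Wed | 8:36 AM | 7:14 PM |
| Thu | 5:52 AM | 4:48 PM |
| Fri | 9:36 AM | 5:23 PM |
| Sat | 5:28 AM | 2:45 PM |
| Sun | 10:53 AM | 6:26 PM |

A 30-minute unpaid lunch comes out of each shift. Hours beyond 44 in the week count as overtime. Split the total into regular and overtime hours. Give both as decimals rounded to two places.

Regular 44.00 hours, overtime 9.18 hours

Tue: 8:01 AM–6:01 PM = 10 h 0 min; less 30 min break → 9 h 30 min
Wed: 8:36 AM–7:14 PM = 10 h 38 min; less 30 min break → 10 h 8 min
Thu: 5:52 AM–4:48 PM = 10 h 56 min; less 30 min break → 10 h 26 min
Fri: 9:36 AM–5:23 PM = 7 h 47 min; less 30 min break → 7 h 17 min
Sat: 5:28 AM–2:45 PM = 9 h 17 min; less 30 min break → 8 h 47 min
Sun: 10:53 AM–6:26 PM = 7 h 33 min; less 30 min break → 7 h 3 min
Total worked: 53 h 11 min = 53.18 h.
Threshold 44 h → overtime 9 h 11 min, regular 44 h 0 min.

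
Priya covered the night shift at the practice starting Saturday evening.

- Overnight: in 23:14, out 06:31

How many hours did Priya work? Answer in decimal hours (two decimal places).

7.28 hours

Overnight: 23:14 → midnight = 0 h 46 min; midnight → 06:31 = 6 h 31 min; span 7 h 17 min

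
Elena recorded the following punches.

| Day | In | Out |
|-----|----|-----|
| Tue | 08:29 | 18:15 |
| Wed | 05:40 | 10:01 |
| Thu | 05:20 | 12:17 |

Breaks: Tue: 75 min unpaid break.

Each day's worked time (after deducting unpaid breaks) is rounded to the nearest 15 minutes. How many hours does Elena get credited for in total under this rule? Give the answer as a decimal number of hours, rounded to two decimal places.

Tue: 08:29–18:15 = 9 h 46 min − 75 min = 8 h 31 min → rounds to 8 h 30 min
Wed: 05:40–10:01 = 4 h 21 min → rounds to 4 h 15 min
Thu: 05:20–12:17 = 6 h 57 min → rounds to 7 h 0 min
Total credited: 19 h 45 min.

19.75 hours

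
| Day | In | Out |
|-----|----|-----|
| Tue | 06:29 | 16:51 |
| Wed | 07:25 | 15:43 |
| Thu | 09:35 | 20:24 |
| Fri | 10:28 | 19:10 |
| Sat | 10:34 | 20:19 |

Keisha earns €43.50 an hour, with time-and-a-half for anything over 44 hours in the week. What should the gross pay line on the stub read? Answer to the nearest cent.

€2170.65

Tue: 06:29–16:51 = 10 h 22 min
Wed: 07:25–15:43 = 8 h 18 min
Thu: 09:35–20:24 = 10 h 49 min
Fri: 10:28–19:10 = 8 h 42 min
Sat: 10:34–20:19 = 9 h 45 min
Total worked: 47 h 56 min = 2876 min.
Regular 44 h 0 min = 2640 min at €43.50/h; overtime 3 h 56 min = 236 min at €65.25/h.
Pay = (2640 × €43.50 + 236 × €65.25) ÷ 60 = €2170.65.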